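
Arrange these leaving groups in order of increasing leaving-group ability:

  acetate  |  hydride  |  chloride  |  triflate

Rank by basicity of the departing species: weakest base leaves most easily.
triflate: pKₐ(CF₃SO₃H (triflic acid)) ≈ -14
chloride: pKₐ(HCl) ≈ -7
acetate: pKₐ(CH₃COOH) ≈ 4.8
hydride: pKₐ(H₂) ≈ 36
Reversing gives the worst-to-best order requested.

hydride < acetate < chloride < triflate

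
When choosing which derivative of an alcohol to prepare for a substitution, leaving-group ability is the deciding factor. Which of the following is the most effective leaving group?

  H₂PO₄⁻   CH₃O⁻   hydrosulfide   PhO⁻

H₂PO₄⁻

H₂PO₄⁻: pKₐ(H₃PO₄) ≈ 2.1
hydrosulfide: pKₐ(H₂S) ≈ 7
PhO⁻: pKₐ(C₆H₅OH (phenol)) ≈ 10
CH₃O⁻: pKₐ(CH₃OH) ≈ 15.5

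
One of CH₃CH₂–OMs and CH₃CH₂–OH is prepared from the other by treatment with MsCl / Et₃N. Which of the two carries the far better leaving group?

From CH₃CH₂–OH the departing group would be OH⁻ (pKₐ(H₂O) ≈ 15.7). Strong base; essentially never leaves without prior activation.
From CH₃CH₂–OMs the leaving group is OMs⁻ (pKₐ(CH₃SO₃H (MsOH)) ≈ -1.9). Resonance-delocalised alkanesulfonate.
Treatment with MsCl / Et₃N works by converting the hydroxyl into a mesylate, making CH₃CH₂–OMs enormously more reactive.

CH₃CH₂–OMs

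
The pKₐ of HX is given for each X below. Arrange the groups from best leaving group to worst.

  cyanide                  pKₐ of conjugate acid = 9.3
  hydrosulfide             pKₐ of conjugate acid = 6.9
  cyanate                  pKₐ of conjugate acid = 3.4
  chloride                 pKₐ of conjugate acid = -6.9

Lower conjugate-acid pKₐ ⇒ weaker base ⇒ better leaving group.
Sorting by the given values: chloride (-6.9), cyanate (3.4), hydrosulfide (6.9), cyanide (9.3).

chloride > cyanate > hydrosulfide > cyanide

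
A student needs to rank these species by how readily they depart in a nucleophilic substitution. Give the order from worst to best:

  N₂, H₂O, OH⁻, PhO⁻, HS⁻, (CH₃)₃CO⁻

(CH₃)₃CO⁻ < OH⁻ < PhO⁻ < HS⁻ < H₂O < N₂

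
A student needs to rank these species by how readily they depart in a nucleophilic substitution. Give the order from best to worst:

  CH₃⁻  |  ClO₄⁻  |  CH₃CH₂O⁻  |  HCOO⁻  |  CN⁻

A good leaving group is a weak base: the lower the pKₐ of its conjugate acid, the more readily it departs.
ClO₄⁻: pKₐ(HClO₄) ≈ -10 — extremely weak base; rarely used for safety reasons
HCOO⁻: pKₐ(HCOOH) ≈ 3.8 — resonance-stabilised carboxylate
CN⁻: pKₐ(HCN) ≈ 9.2 — sp carbon stabilises the charge somewhat, but still a poor LG
CH₃CH₂O⁻: pKₐ(CH₃CH₂OH) ≈ 16 — strong base; alkoxides do not leave unassisted
CH₃⁻: pKₐ(CH₄) ≈ 48

ClO₄⁻ > HCOO⁻ > CN⁻ > CH₃CH₂O⁻ > CH₃⁻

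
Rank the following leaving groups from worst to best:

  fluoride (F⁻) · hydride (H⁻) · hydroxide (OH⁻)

hydride (H⁻) < hydroxide (OH⁻) < fluoride (F⁻)

fluoride (F⁻): pKₐ(HF) ≈ 3.2
hydroxide (OH⁻): pKₐ(H₂O) ≈ 15.7
hydride (H⁻): pKₐ(H₂) ≈ 36
Listed from poorest to best leaving group as asked.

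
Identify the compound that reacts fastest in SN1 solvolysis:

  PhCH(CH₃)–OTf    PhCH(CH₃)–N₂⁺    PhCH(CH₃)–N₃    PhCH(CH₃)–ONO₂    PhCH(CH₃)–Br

Identical carbon frameworks mean the comparison reduces to leaving-group quality.
A good leaving group is a weak base: the lower the pKₐ of its conjugate acid, the more readily it departs.
PhCH(CH₃)–N₂⁺ loses N₂: no meaningful conjugate acid; N₂ departs as an exceptionally stable neutral molecule
PhCH(CH₃)–OTf loses OTf⁻: pKₐ(CF₃SO₃H (triflic acid)) ≈ -14
PhCH(CH₃)–Br loses Br⁻: pKₐ(HBr) ≈ -9
PhCH(CH₃)–ONO₂ loses NO₃⁻: pKₐ(HNO₃) ≈ -1.3
PhCH(CH₃)–N₃ loses N₃⁻: pKₐ(HN₃) ≈ 4.7

PhCH(CH₃)–N₂⁺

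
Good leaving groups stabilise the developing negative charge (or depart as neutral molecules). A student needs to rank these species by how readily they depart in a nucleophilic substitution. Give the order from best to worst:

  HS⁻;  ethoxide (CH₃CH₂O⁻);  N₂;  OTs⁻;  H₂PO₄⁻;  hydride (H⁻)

The more stable X⁻ (or X) is on its own — i.e. the weaker a base it is — the better a leaving group it makes.
N₂: no meaningful conjugate acid; N₂ departs as an exceptionally stable neutral molecule
OTs⁻: pKₐ(p-CH₃C₆H₄SO₃H (TsOH)) ≈ -2.8 — resonance-delocalised arenesulfonate
H₂PO₄⁻: pKₐ(H₃PO₄) ≈ 2.1
HS⁻: pKₐ(H₂S) ≈ 7
ethoxide (CH₃CH₂O⁻): pKₐ(CH₃CH₂OH) ≈ 16
hydride (H⁻): pKₐ(H₂) ≈ 36

N₂ > OTs⁻ > H₂PO₄⁻ > HS⁻ > ethoxide (CH₃CH₂O⁻) > hydride (H⁻)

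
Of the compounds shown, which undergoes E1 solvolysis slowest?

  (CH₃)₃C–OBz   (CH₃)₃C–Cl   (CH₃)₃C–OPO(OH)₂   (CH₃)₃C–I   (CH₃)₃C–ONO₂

Identical carbon frameworks mean the comparison reduces to leaving-group quality.
Leaving-group ability tracks the stability of the departed species; conjugate-acid pKₐ is the usual yardstick (lower pKₐ → better LG).
(CH₃)₃C–I loses I⁻: pKₐ(HI) ≈ -10
(CH₃)₃C–Cl loses Cl⁻: pKₐ(HCl) ≈ -7
(CH₃)₃C–ONO₂ loses NO₃⁻: pKₐ(HNO₃) ≈ -1.3
(CH₃)₃C–OPO(OH)₂ loses H₂PO₄⁻: pKₐ(H₃PO₄) ≈ 2.1
(CH₃)₃C–OBz loses PhCOO⁻: pKₐ(C₆H₅COOH) ≈ 4.2

(CH₃)₃C–OBz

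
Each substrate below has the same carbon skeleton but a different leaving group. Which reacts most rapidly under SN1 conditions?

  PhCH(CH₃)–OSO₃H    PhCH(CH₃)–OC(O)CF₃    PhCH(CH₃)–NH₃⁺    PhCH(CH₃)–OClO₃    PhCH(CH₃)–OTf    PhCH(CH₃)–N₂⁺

PhCH(CH₃)–N₂⁺

With the same alkyl group throughout, only the leaving group differentiates the rates.
Rank by basicity of the departing species: weakest base leaves most easily.
PhCH(CH₃)–N₂⁺ loses N₂: no meaningful conjugate acid; N₂ departs as an exceptionally stable neutral molecule
PhCH(CH₃)–OTf loses OTf⁻: pKₐ(CF₃SO₃H (triflic acid)) ≈ -14
PhCH(CH₃)–OClO₃ loses ClO₄⁻: pKₐ(HClO₄) ≈ -10
PhCH(CH₃)–OSO₃H loses HSO₄⁻: pKₐ(H₂SO₄) ≈ -3
PhCH(CH₃)–OC(O)CF₃ loses CF₃COO⁻: pKₐ(CF₃COOH) ≈ 0.2
PhCH(CH₃)–NH₃⁺ loses NH₃: pKₐ(NH₄⁺) ≈ 9.2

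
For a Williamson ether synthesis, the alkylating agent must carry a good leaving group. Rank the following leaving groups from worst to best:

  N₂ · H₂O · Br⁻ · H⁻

H⁻ < H₂O < Br⁻ < N₂

Leaving-group ability tracks the stability of the departed species; conjugate-acid pKₐ is the usual yardstick (lower pKₐ → better LG).
N₂: no meaningful conjugate acid; N₂ departs as an exceptionally stable neutral molecule
Br⁻: pKₐ(HBr) ≈ -9 — weak base; good leaving group
H₂O: pKₐ(H₃O⁺) ≈ -1.7
H⁻: pKₐ(H₂) ≈ 36 — extremely strong base; leaves only in special hydride-transfer contexts
Listed from poorest to best leaving group as asked.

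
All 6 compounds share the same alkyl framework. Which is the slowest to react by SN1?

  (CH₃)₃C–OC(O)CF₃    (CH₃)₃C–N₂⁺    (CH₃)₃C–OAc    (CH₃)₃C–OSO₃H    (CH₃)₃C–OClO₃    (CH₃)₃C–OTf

(CH₃)₃C–OAc

Same R in every case — rank the leaving groups.
The more stable X⁻ (or X) is on its own — i.e. the weaker a base it is — the better a leaving group it makes.
(CH₃)₃C–N₂⁺ loses N₂: no meaningful conjugate acid; N₂ departs as an exceptionally stable neutral molecule
(CH₃)₃C–OTf loses OTf⁻: pKₐ(CF₃SO₃H (triflic acid)) ≈ -14
(CH₃)₃C–OClO₃ loses ClO₄⁻: pKₐ(HClO₄) ≈ -10
(CH₃)₃C–OSO₃H loses HSO₄⁻: pKₐ(H₂SO₄) ≈ -3
(CH₃)₃C–OC(O)CF₃ loses CF₃COO⁻: pKₐ(CF₃COOH) ≈ 0.2
(CH₃)₃C–OAc loses AcO⁻: pKₐ(CH₃COOH) ≈ 4.8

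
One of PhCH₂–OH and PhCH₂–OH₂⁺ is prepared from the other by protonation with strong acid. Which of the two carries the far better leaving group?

PhCH₂–OH₂⁺

From PhCH₂–OH the departing group would be OH⁻ (pKₐ(H₂O) ≈ 15.7). Strong base; essentially never leaves without prior activation.
From PhCH₂–OH₂⁺ the leaving group is H₂O (pKₐ(H₃O⁺) ≈ -1.7). Neutral; leaves from a protonated alcohol (R–OH₂⁺).
Protonation with strong acid works by converting the leaving group from hydroxide to neutral water, making PhCH₂–OH₂⁺ enormously more reactive.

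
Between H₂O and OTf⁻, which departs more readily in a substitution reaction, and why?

OTf⁻ is the better leaving group.
pKₐ(CF₃SO₃H (triflic acid)) ≈ -14 versus pKₐ(H₃O⁺) ≈ -1.7: OTf⁻ is the much weaker base.
Charge spread over three oxygens and a CF₃ group; the premier leaving group in synthesis.

OTf⁻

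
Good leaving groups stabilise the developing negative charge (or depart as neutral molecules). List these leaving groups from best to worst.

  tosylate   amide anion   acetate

tosylate > acetate > amide anion

A good leaving group is a weak base: the lower the pKₐ of its conjugate acid, the more readily it departs.
tosylate: pKₐ(p-CH₃C₆H₄SO₃H (TsOH)) ≈ -2.8 — resonance-delocalised arenesulfonate
acetate: pKₐ(CH₃COOH) ≈ 4.8
amide anion: pKₐ(NH₃) ≈ 38 — extremely strong base; never a leaving group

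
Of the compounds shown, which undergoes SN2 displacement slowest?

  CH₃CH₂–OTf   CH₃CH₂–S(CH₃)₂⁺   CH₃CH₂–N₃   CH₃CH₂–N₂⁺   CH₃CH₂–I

The skeletons are identical, so relative rate is governed entirely by leaving-group ability.
The more stable X⁻ (or X) is on its own — i.e. the weaker a base it is — the better a leaving group it makes.
CH₃CH₂–N₂⁺ loses N₂: no meaningful conjugate acid; N₂ departs as an exceptionally stable neutral molecule
CH₃CH₂–OTf loses OTf⁻: pKₐ(CF₃SO₃H (triflic acid)) ≈ -14
CH₃CH₂–I loses I⁻: pKₐ(HI) ≈ -10
CH₃CH₂–S(CH₃)₂⁺ loses SR'₂: pKₐ(R'₂SH⁺) ≈ -7
CH₃CH₂–N₃ loses N₃⁻: pKₐ(HN₃) ≈ 4.7

CH₃CH₂–N₃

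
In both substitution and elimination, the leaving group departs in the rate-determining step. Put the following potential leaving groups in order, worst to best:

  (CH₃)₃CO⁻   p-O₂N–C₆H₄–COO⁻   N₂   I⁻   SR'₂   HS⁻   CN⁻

(CH₃)₃CO⁻ < CN⁻ < HS⁻ < p-O₂N–C₆H₄–COO⁻ < SR'₂ < I⁻ < N₂

A good leaving group is a weak base: the lower the pKₐ of its conjugate acid, the more readily it departs.
N₂: no meaningful conjugate acid; N₂ departs as an exceptionally stable neutral molecule
I⁻: pKₐ(HI) ≈ -10
SR'₂: pKₐ(R'₂SH⁺) ≈ -7
p-O₂N–C₆H₄–COO⁻: pKₐ(p-nitrobenzoic acid) ≈ 3.4
HS⁻: pKₐ(H₂S) ≈ 7
CN⁻: pKₐ(HCN) ≈ 9.2
(CH₃)₃CO⁻: pKₐ(t-BuOH) ≈ 18
Listed from poorest to best leaving group as asked.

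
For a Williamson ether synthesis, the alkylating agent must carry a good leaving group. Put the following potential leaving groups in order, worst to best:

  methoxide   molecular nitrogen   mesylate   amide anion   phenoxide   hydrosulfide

A good leaving group is a weak base: the lower the pKₐ of its conjugate acid, the more readily it departs.
molecular nitrogen: no meaningful conjugate acid; N₂ departs as an exceptionally stable neutral molecule
mesylate: pKₐ(CH₃SO₃H (MsOH)) ≈ -1.9
hydrosulfide: pKₐ(H₂S) ≈ 7 — larger and more polarisable than the oxygen analogue
phenoxide: pKₐ(C₆H₅OH (phenol)) ≈ 10 — resonance into the ring helps, but still a poor LG
methoxide: pKₐ(CH₃OH) ≈ 15.5 — strong base; alkoxides do not leave unassisted
amide anion: pKₐ(NH₃) ≈ 38
Reversing gives the worst-to-best order requested.

amide anion < methoxide < phenoxide < hydrosulfide < mesylate < molecular nitrogen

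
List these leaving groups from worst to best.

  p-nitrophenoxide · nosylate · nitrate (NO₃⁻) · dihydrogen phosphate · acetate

p-nitrophenoxide < acetate < dihydrogen phosphate < nitrate (NO₃⁻) < nosylate

A good leaving group is a weak base: the lower the pKₐ of its conjugate acid, the more readily it departs.
nosylate: pKₐ(p-O₂NC₆H₄SO₃H) ≈ -3.5
nitrate (NO₃⁻): pKₐ(HNO₃) ≈ -1.3
dihydrogen phosphate: pKₐ(H₃PO₄) ≈ 2.1
acetate: pKₐ(CH₃COOH) ≈ 4.8
p-nitrophenoxide: pKₐ(p-nitrophenol) ≈ 7.2
Listed from poorest to best leaving group as asked.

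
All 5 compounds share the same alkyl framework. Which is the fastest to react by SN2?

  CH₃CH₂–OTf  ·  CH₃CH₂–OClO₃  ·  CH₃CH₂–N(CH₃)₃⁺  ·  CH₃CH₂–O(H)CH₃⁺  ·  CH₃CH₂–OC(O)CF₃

Same R in every case — rank the leaving groups.
Rank by basicity of the departing species: weakest base leaves most easily.
CH₃CH₂–OTf loses OTf⁻: pKₐ(CF₃SO₃H (triflic acid)) ≈ -14
CH₃CH₂–OClO₃ loses ClO₄⁻: pKₐ(HClO₄) ≈ -10
CH₃CH₂–O(H)CH₃⁺ loses R'OH: pKₐ(R'OH₂⁺) ≈ -2.4
CH₃CH₂–OC(O)CF₃ loses CF₃COO⁻: pKₐ(CF₃COOH) ≈ 0.2
CH₃CH₂–N(CH₃)₃⁺ loses NR'₃: pKₐ(R'₃NH⁺) ≈ 10.7

CH₃CH₂–OTf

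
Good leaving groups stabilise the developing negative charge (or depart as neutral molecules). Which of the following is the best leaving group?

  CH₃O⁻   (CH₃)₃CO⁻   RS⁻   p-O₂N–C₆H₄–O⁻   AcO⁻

AcO⁻

The more stable X⁻ (or X) is on its own — i.e. the weaker a base it is — the better a leaving group it makes.
AcO⁻: pKₐ(CH₃COOH) ≈ 4.8
p-O₂N–C₆H₄–O⁻: pKₐ(p-nitrophenol) ≈ 7.2
RS⁻: pKₐ(RSH (a thiol)) ≈ 10.5
CH₃O⁻: pKₐ(CH₃OH) ≈ 15.5
(CH₃)₃CO⁻: pKₐ(t-BuOH) ≈ 18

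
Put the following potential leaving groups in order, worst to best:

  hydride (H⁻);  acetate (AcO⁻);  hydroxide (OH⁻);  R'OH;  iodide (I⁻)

Leaving-group ability tracks the stability of the departed species; conjugate-acid pKₐ is the usual yardstick (lower pKₐ → better LG).
iodide (I⁻): pKₐ(HI) ≈ -10
R'OH: pKₐ(R'OH₂⁺) ≈ -2.4
acetate (AcO⁻): pKₐ(CH₃COOH) ≈ 4.8
hydroxide (OH⁻): pKₐ(H₂O) ≈ 15.7
hydride (H⁻): pKₐ(H₂) ≈ 36
Listed from poorest to best leaving group as asked.

hydride (H⁻) < hydroxide (OH⁻) < acetate (AcO⁻) < R'OH < iodide (I⁻)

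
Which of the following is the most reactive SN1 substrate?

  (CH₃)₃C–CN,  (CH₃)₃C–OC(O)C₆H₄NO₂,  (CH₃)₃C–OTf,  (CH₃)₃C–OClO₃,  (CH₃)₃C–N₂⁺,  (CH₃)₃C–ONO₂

With the same alkyl group throughout, only the leaving group differentiates the rates.
Rank by basicity of the departing species: weakest base leaves most easily.
(CH₃)₃C–N₂⁺ loses N₂: no meaningful conjugate acid; N₂ departs as an exceptionally stable neutral molecule
(CH₃)₃C–OTf loses OTf⁻: pKₐ(CF₃SO₃H (triflic acid)) ≈ -14
(CH₃)₃C–OClO₃ loses ClO₄⁻: pKₐ(HClO₄) ≈ -10
(CH₃)₃C–ONO₂ loses NO₃⁻: pKₐ(HNO₃) ≈ -1.3
(CH₃)₃C–OC(O)C₆H₄NO₂ loses p-O₂N–C₆H₄–COO⁻: pKₐ(p-nitrobenzoic acid) ≈ 3.4
(CH₃)₃C–CN loses CN⁻: pKₐ(HCN) ≈ 9.2

(CH₃)₃C–N₂⁺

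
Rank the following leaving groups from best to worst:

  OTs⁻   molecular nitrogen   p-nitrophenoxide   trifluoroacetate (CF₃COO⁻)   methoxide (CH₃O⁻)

Rank by basicity of the departing species: weakest base leaves most easily.
molecular nitrogen: no meaningful conjugate acid; N₂ departs as an exceptionally stable neutral molecule
OTs⁻: pKₐ(p-CH₃C₆H₄SO₃H (TsOH)) ≈ -2.8
trifluoroacetate (CF₃COO⁻): pKₐ(CF₃COOH) ≈ 0.2
p-nitrophenoxide: pKₐ(p-nitrophenol) ≈ 7.2
methoxide (CH₃O⁻): pKₐ(CH₃OH) ≈ 15.5

molecular nitrogen > OTs⁻ > trifluoroacetate (CF₃COO⁻) > p-nitrophenoxide > methoxide (CH₃O⁻)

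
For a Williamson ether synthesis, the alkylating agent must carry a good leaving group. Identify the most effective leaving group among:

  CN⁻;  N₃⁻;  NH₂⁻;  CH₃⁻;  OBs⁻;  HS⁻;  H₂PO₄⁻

A good leaving group is a weak base: the lower the pKₐ of its conjugate acid, the more readily it departs.
OBs⁻: pKₐ(p-BrC₆H₄SO₃H) ≈ -2.8
H₂PO₄⁻: pKₐ(H₃PO₄) ≈ 2.1
N₃⁻: pKₐ(HN₃) ≈ 4.7
HS⁻: pKₐ(H₂S) ≈ 7
CN⁻: pKₐ(HCN) ≈ 9.2
NH₂⁻: pKₐ(NH₃) ≈ 38
CH₃⁻: pKₐ(CH₄) ≈ 48

OBs⁻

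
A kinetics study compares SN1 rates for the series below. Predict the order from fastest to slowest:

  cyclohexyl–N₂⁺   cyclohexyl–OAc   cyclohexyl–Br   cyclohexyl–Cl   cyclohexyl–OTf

cyclohexyl–N₂⁺ > cyclohexyl–OTf > cyclohexyl–Br > cyclohexyl–Cl > cyclohexyl–OAc

Same R in every case — rank the leaving groups.
A good leaving group is a weak base: the lower the pKₐ of its conjugate acid, the more readily it departs.
cyclohexyl–N₂⁺ loses N₂: no meaningful conjugate acid; N₂ departs as an exceptionally stable neutral molecule
cyclohexyl–OTf loses OTf⁻: pKₐ(CF₃SO₃H (triflic acid)) ≈ -14
cyclohexyl–Br loses Br⁻: pKₐ(HBr) ≈ -9
cyclohexyl–Cl loses Cl⁻: pKₐ(HCl) ≈ -7
cyclohexyl–OAc loses AcO⁻: pKₐ(CH₃COOH) ≈ 4.8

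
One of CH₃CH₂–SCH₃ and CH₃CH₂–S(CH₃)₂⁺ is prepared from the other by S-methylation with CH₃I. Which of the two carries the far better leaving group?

From CH₃CH₂–SCH₃ the departing group would be RS⁻ (pKₐ(RSH (a thiol)) ≈ 10.5). Moderately basic; rarely leaves without activation.
From CH₃CH₂–S(CH₃)₂⁺ the leaving group is SR'₂ (pKₐ(R'₂SH⁺) ≈ -7). Neutral; leaves from a sulfonium salt (R–SR'₂⁺).
S-methylation with CH₃I works by allowing neutral dimethyl sulfide, rather than methanethiolate, to depart, making CH₃CH₂–S(CH₃)₂⁺ enormously more reactive.

CH₃CH₂–S(CH₃)₂⁺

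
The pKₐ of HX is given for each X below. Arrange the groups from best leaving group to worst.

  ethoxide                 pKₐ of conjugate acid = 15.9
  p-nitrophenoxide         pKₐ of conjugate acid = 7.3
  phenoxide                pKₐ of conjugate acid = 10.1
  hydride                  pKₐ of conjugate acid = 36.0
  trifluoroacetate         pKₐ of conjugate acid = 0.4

trifluoroacetate > p-nitrophenoxide > phenoxide > ethoxide > hydride

Lower conjugate-acid pKₐ ⇒ weaker base ⇒ better leaving group.
Sorting by the given values: trifluoroacetate (0.4), p-nitrophenoxide (7.3), phenoxide (10.1), ethoxide (15.9), hydride (36.0).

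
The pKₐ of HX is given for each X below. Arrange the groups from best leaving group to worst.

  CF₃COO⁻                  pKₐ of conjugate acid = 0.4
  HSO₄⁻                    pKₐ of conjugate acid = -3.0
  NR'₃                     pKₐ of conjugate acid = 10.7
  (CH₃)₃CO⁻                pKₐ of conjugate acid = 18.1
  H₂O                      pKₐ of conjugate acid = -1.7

HSO₄⁻ > H₂O > CF₃COO⁻ > NR'₃ > (CH₃)₃CO⁻

Lower conjugate-acid pKₐ ⇒ weaker base ⇒ better leaving group.
Sorting by the given values: HSO₄⁻ (-3.0), H₂O (-1.7), CF₃COO⁻ (0.4), NR'₃ (10.7), (CH₃)₃CO⁻ (18.1).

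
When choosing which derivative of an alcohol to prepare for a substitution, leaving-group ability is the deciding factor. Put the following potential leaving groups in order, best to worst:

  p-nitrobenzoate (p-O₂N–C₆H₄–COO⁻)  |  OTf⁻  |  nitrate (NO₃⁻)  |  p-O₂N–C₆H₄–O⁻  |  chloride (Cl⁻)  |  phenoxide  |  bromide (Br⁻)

Rank by basicity of the departing species: weakest base leaves most easily.
OTf⁻: pKₐ(CF₃SO₃H (triflic acid)) ≈ -14
bromide (Br⁻): pKₐ(HBr) ≈ -9 — weak base; good leaving group
chloride (Cl⁻): pKₐ(HCl) ≈ -7
nitrate (NO₃⁻): pKₐ(HNO₃) ≈ -1.3 — resonance-delocalised over three oxygens
p-nitrobenzoate (p-O₂N–C₆H₄–COO⁻): pKₐ(p-nitrobenzoic acid) ≈ 3.4
p-O₂N–C₆H₄–O⁻: pKₐ(p-nitrophenol) ≈ 7.2 — nitro group delocalises the charge; the classic chromogenic LG
phenoxide: pKₐ(C₆H₅OH (phenol)) ≈ 10

OTf⁻ > bromide (Br⁻) > chloride (Cl⁻) > nitrate (NO₃⁻) > p-nitrobenzoate (p-O₂N–C₆H₄–COO⁻) > p-O₂N–C₆H₄–O⁻ > phenoxide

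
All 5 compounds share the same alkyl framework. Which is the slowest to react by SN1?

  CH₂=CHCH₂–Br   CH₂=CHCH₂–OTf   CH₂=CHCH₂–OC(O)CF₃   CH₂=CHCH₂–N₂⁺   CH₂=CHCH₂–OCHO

Same R in every case — rank the leaving groups.
A good leaving group is a weak base: the lower the pKₐ of its conjugate acid, the more readily it departs.
CH₂=CHCH₂–N₂⁺ loses N₂: no meaningful conjugate acid; N₂ departs as an exceptionally stable neutral molecule
CH₂=CHCH₂–OTf loses OTf⁻: pKₐ(CF₃SO₃H (triflic acid)) ≈ -14
CH₂=CHCH₂–Br loses Br⁻: pKₐ(HBr) ≈ -9
CH₂=CHCH₂–OC(O)CF₃ loses CF₃COO⁻: pKₐ(CF₃COOH) ≈ 0.2
CH₂=CHCH₂–OCHO loses HCOO⁻: pKₐ(HCOOH) ≈ 3.8

CH₂=CHCH₂–OCHO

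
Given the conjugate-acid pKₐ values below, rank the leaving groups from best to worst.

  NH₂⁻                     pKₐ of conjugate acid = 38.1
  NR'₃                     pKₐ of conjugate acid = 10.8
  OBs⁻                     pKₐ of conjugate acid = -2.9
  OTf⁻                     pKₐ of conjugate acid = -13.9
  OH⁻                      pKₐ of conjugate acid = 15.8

OTf⁻ > OBs⁻ > NR'₃ > OH⁻ > NH₂⁻

Lower conjugate-acid pKₐ ⇒ weaker base ⇒ better leaving group.
Sorting by the given values: OTf⁻ (-13.9), OBs⁻ (-2.9), NR'₃ (10.8), OH⁻ (15.8), NH₂⁻ (38.1).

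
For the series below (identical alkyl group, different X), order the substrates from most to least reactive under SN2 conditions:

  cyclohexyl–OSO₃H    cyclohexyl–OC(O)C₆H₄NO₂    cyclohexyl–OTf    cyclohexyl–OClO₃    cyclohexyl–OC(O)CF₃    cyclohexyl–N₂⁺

cyclohexyl–N₂⁺ > cyclohexyl–OTf > cyclohexyl–OClO₃ > cyclohexyl–OSO₃H > cyclohexyl–OC(O)CF₃ > cyclohexyl–OC(O)C₆H₄NO₂

With the same alkyl group throughout, only the leaving group differentiates the rates.
A good leaving group is a weak base: the lower the pKₐ of its conjugate acid, the more readily it departs.
cyclohexyl–N₂⁺ loses N₂: no meaningful conjugate acid; N₂ departs as an exceptionally stable neutral molecule
cyclohexyl–OTf loses OTf⁻: pKₐ(CF₃SO₃H (triflic acid)) ≈ -14
cyclohexyl–OClO₃ loses ClO₄⁻: pKₐ(HClO₄) ≈ -10
cyclohexyl–OSO₃H loses HSO₄⁻: pKₐ(H₂SO₄) ≈ -3
cyclohexyl–OC(O)CF₃ loses CF₃COO⁻: pKₐ(CF₃COOH) ≈ 0.2
cyclohexyl–OC(O)C₆H₄NO₂ loses p-O₂N–C₆H₄–COO⁻: pKₐ(p-nitrobenzoic acid) ≈ 3.4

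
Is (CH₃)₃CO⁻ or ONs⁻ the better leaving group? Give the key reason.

ONs⁻

ONs⁻ is the better leaving group.
pKₐ(p-O₂NC₆H₄SO₃H) ≈ -3.5 versus pKₐ(t-BuOH) ≈ 18: ONs⁻ is the much weaker base.
P-nitro group further stabilises the sulfonate.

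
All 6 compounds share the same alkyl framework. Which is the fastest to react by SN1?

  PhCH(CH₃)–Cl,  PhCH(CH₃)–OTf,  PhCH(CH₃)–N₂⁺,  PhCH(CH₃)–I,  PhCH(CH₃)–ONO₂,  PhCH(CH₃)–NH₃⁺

PhCH(CH₃)–N₂⁺

Same R in every case — rank the leaving groups.
Rank by basicity of the departing species: weakest base leaves most easily.
PhCH(CH₃)–N₂⁺ loses N₂: no meaningful conjugate acid; N₂ departs as an exceptionally stable neutral molecule
PhCH(CH₃)–OTf loses OTf⁻: pKₐ(CF₃SO₃H (triflic acid)) ≈ -14
PhCH(CH₃)–I loses I⁻: pKₐ(HI) ≈ -10
PhCH(CH₃)–Cl loses Cl⁻: pKₐ(HCl) ≈ -7
PhCH(CH₃)–ONO₂ loses NO₃⁻: pKₐ(HNO₃) ≈ -1.3
PhCH(CH₃)–NH₃⁺ loses NH₃: pKₐ(NH₄⁺) ≈ 9.2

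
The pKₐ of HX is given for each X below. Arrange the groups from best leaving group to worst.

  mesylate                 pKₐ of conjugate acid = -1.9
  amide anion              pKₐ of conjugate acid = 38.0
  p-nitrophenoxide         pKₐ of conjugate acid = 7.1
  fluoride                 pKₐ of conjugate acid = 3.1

Lower conjugate-acid pKₐ ⇒ weaker base ⇒ better leaving group.
Sorting by the given values: mesylate (-1.9), fluoride (3.1), p-nitrophenoxide (7.1), amide anion (38.0).

mesylate > fluoride > p-nitrophenoxide > amide anion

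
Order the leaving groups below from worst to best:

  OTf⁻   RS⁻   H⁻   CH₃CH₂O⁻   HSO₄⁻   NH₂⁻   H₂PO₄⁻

Rank by basicity of the departing species: weakest base leaves most easily.
OTf⁻: pKₐ(CF₃SO₃H (triflic acid)) ≈ -14 — charge spread over three oxygens and a CF₃ group; the premier leaving group in synthesis
HSO₄⁻: pKₐ(H₂SO₄) ≈ -3
H₂PO₄⁻: pKₐ(H₃PO₄) ≈ 2.1 — moderate base; biological leaving group after further activation
RS⁻: pKₐ(RSH (a thiol)) ≈ 10.5
CH₃CH₂O⁻: pKₐ(CH₃CH₂OH) ≈ 16
H⁻: pKₐ(H₂) ≈ 36 — extremely strong base; leaves only in special hydride-transfer contexts
NH₂⁻: pKₐ(NH₃) ≈ 38 — extremely strong base; never a leaving group
Listed from poorest to best leaving group as asked.

NH₂⁻ < H⁻ < CH₃CH₂O⁻ < RS⁻ < H₂PO₄⁻ < HSO₄⁻ < OTf⁻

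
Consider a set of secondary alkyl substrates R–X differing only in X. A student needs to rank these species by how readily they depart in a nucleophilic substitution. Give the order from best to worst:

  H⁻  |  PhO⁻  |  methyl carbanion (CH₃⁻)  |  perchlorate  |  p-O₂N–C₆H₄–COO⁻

A good leaving group is a weak base: the lower the pKₐ of its conjugate acid, the more readily it departs.
perchlorate: pKₐ(HClO₄) ≈ -10
p-O₂N–C₆H₄–COO⁻: pKₐ(p-nitrobenzoic acid) ≈ 3.4
PhO⁻: pKₐ(C₆H₅OH (phenol)) ≈ 10
H⁻: pKₐ(H₂) ≈ 36
methyl carbanion (CH₃⁻): pKₐ(CH₄) ≈ 48

perchlorate > p-O₂N–C₆H₄–COO⁻ > PhO⁻ > H⁻ > methyl carbanion (CH₃⁻)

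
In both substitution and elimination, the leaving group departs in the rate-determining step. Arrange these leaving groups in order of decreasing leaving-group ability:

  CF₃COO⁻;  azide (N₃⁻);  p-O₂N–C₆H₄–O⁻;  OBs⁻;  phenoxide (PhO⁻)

OBs⁻ > CF₃COO⁻ > azide (N₃⁻) > p-O₂N–C₆H₄–O⁻ > phenoxide (PhO⁻)

The more stable X⁻ (or X) is on its own — i.e. the weaker a base it is — the better a leaving group it makes.
OBs⁻: pKₐ(p-BrC₆H₄SO₃H) ≈ -2.8 — arenesulfonate with a p-bromo substituent
CF₃COO⁻: pKₐ(CF₃COOH) ≈ 0.2 — strongly electron-withdrawing CF₃ stabilises the carboxylate
azide (N₃⁻): pKₐ(HN₃) ≈ 4.7
p-O₂N–C₆H₄–O⁻: pKₐ(p-nitrophenol) ≈ 7.2
phenoxide (PhO⁻): pKₐ(C₆H₅OH (phenol)) ≈ 10 — resonance into the ring helps, but still a poor LG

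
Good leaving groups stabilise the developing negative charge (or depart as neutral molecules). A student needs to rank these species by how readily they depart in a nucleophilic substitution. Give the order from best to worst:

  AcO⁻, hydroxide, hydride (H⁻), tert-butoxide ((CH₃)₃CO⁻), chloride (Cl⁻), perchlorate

perchlorate > chloride (Cl⁻) > AcO⁻ > hydroxide > tert-butoxide ((CH₃)₃CO⁻) > hydride (H⁻)

A good leaving group is a weak base: the lower the pKₐ of its conjugate acid, the more readily it departs.
perchlorate: pKₐ(HClO₄) ≈ -10 — extremely weak base; rarely used for safety reasons
chloride (Cl⁻): pKₐ(HCl) ≈ -7
AcO⁻: pKₐ(CH₃COOH) ≈ 4.8 — resonance-stabilised but still a weak base
hydroxide: pKₐ(H₂O) ≈ 15.7 — strong base; essentially never leaves without prior activation
tert-butoxide ((CH₃)₃CO⁻): pKₐ(t-BuOH) ≈ 18 — bulky, strongly basic alkoxide
hydride (H⁻): pKₐ(H₂) ≈ 36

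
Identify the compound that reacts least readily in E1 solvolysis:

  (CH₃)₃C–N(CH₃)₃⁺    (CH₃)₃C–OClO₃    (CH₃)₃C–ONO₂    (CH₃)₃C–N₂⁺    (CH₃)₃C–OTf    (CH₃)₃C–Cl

(CH₃)₃C–N(CH₃)₃⁺

Same R in every case — rank the leaving groups.
A good leaving group is a weak base: the lower the pKₐ of its conjugate acid, the more readily it departs.
(CH₃)₃C–N₂⁺ loses N₂: no meaningful conjugate acid; N₂ departs as an exceptionally stable neutral molecule
(CH₃)₃C–OTf loses OTf⁻: pKₐ(CF₃SO₃H (triflic acid)) ≈ -14
(CH₃)₃C–OClO₃ loses ClO₄⁻: pKₐ(HClO₄) ≈ -10
(CH₃)₃C–Cl loses Cl⁻: pKₐ(HCl) ≈ -7
(CH₃)₃C–ONO₂ loses NO₃⁻: pKₐ(HNO₃) ≈ -1.3
(CH₃)₃C–N(CH₃)₃⁺ loses NR'₃: pKₐ(R'₃NH⁺) ≈ 10.7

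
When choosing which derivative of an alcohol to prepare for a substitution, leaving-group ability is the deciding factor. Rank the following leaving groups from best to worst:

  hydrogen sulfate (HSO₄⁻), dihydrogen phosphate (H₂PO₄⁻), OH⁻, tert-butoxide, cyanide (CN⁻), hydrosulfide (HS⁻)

A good leaving group is a weak base: the lower the pKₐ of its conjugate acid, the more readily it departs.
hydrogen sulfate (HSO₄⁻): pKₐ(H₂SO₄) ≈ -3
dihydrogen phosphate (H₂PO₄⁻): pKₐ(H₃PO₄) ≈ 2.1
hydrosulfide (HS⁻): pKₐ(H₂S) ≈ 7 — larger and more polarisable than the oxygen analogue
cyanide (CN⁻): pKₐ(HCN) ≈ 9.2 — sp carbon stabilises the charge somewhat, but still a poor LG
OH⁻: pKₐ(H₂O) ≈ 15.7 — strong base; essentially never leaves without prior activation
tert-butoxide: pKₐ(t-BuOH) ≈ 18 — bulky, strongly basic alkoxide

hydrogen sulfate (HSO₄⁻) > dihydrogen phosphate (H₂PO₄⁻) > hydrosulfide (HS⁻) > cyanide (CN⁻) > OH⁻ > tert-butoxide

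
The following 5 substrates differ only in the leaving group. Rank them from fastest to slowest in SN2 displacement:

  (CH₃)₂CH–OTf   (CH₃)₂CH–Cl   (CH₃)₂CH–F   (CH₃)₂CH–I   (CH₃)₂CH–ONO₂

(CH₃)₂CH–OTf > (CH₃)₂CH–I > (CH₃)₂CH–Cl > (CH₃)₂CH–ONO₂ > (CH₃)₂CH–F

Identical carbon frameworks mean the comparison reduces to leaving-group quality.
Rank by basicity of the departing species: weakest base leaves most easily.
(CH₃)₂CH–OTf loses OTf⁻: pKₐ(CF₃SO₃H (triflic acid)) ≈ -14
(CH₃)₂CH–I loses I⁻: pKₐ(HI) ≈ -10
(CH₃)₂CH–Cl loses Cl⁻: pKₐ(HCl) ≈ -7
(CH₃)₂CH–ONO₂ loses NO₃⁻: pKₐ(HNO₃) ≈ -1.3
(CH₃)₂CH–F loses F⁻: pKₐ(HF) ≈ 3.2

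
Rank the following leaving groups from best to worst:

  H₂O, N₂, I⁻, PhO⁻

A good leaving group is a weak base: the lower the pKₐ of its conjugate acid, the more readily it departs.
N₂: no meaningful conjugate acid; N₂ departs as an exceptionally stable neutral molecule
I⁻: pKₐ(HI) ≈ -10
H₂O: pKₐ(H₃O⁺) ≈ -1.7
PhO⁻: pKₐ(C₆H₅OH (phenol)) ≈ 10

N₂ > I⁻ > H₂O > PhO⁻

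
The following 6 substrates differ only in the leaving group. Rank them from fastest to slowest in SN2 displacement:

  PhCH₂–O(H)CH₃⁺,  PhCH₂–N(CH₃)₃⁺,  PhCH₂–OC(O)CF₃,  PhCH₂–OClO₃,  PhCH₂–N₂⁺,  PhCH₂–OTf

PhCH₂–N₂⁺ > PhCH₂–OTf > PhCH₂–OClO₃ > PhCH₂–O(H)CH₃⁺ > PhCH₂–OC(O)CF₃ > PhCH₂–N(CH₃)₃⁺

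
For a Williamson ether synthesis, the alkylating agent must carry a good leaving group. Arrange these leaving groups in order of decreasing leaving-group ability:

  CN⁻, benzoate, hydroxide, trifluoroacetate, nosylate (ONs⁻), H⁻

nosylate (ONs⁻) > trifluoroacetate > benzoate > CN⁻ > hydroxide > H⁻

nosylate (ONs⁻): pKₐ(p-O₂NC₆H₄SO₃H) ≈ -3.5 — p-nitro group further stabilises the sulfonate
trifluoroacetate: pKₐ(CF₃COOH) ≈ 0.2 — strongly electron-withdrawing CF₃ stabilises the carboxylate
benzoate: pKₐ(C₆H₅COOH) ≈ 4.2 — aryl carboxylate
CN⁻: pKₐ(HCN) ≈ 9.2
hydroxide: pKₐ(H₂O) ≈ 15.7 — strong base; essentially never leaves without prior activation
H⁻: pKₐ(H₂) ≈ 36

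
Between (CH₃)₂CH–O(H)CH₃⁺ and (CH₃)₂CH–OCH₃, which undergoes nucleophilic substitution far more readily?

From (CH₃)₂CH–OCH₃ the departing group would be CH₃O⁻ (pKₐ(CH₃OH) ≈ 15.5). Strong base; alkoxides do not leave unassisted.
From (CH₃)₂CH–O(H)CH₃⁺ the leaving group is R'OH (pKₐ(R'OH₂⁺) ≈ -2.4). Neutral; leaves from a protonated ether (an oxonium ion, R–O(H)R'⁺).
(In practice (CH₃)₂CH–O(H)CH₃⁺ is made from (CH₃)₂CH–OCH₃ by protonation with concentrated HI, allowing neutral methanol, rather than methoxide, to depart.)

(CH₃)₂CH–O(H)CH₃⁺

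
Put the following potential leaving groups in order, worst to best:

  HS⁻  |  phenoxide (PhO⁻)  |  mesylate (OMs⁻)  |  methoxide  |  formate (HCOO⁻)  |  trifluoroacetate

methoxide < phenoxide (PhO⁻) < HS⁻ < formate (HCOO⁻) < trifluoroacetate < mesylate (OMs⁻)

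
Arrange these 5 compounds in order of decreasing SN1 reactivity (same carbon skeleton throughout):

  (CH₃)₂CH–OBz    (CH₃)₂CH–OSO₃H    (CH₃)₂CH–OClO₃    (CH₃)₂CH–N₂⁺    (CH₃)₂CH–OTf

With the same alkyl group throughout, only the leaving group differentiates the rates.
A good leaving group is a weak base: the lower the pKₐ of its conjugate acid, the more readily it departs.
(CH₃)₂CH–N₂⁺ loses N₂: no meaningful conjugate acid; N₂ departs as an exceptionally stable neutral molecule
(CH₃)₂CH–OTf loses OTf⁻: pKₐ(CF₃SO₃H (triflic acid)) ≈ -14
(CH₃)₂CH–OClO₃ loses ClO₄⁻: pKₐ(HClO₄) ≈ -10
(CH₃)₂CH–OSO₃H loses HSO₄⁻: pKₐ(H₂SO₄) ≈ -3
(CH₃)₂CH–OBz loses PhCOO⁻: pKₐ(C₆H₅COOH) ≈ 4.2

(CH₃)₂CH–N₂⁺ > (CH₃)₂CH–OTf > (CH₃)₂CH–OClO₃ > (CH₃)₂CH–OSO₃H > (CH₃)₂CH–OBz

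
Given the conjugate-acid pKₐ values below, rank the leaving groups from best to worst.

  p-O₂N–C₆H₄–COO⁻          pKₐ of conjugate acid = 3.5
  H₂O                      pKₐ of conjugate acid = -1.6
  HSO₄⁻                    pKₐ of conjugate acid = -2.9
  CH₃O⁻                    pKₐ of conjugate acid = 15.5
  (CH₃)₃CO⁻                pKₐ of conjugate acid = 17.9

Lower conjugate-acid pKₐ ⇒ weaker base ⇒ better leaving group.
Sorting by the given values: HSO₄⁻ (-2.9), H₂O (-1.6), p-O₂N–C₆H₄–COO⁻ (3.5), CH₃O⁻ (15.5), (CH₃)₃CO⁻ (17.9).

HSO₄⁻ > H₂O > p-O₂N–C₆H₄–COO⁻ > CH₃O⁻ > (CH₃)₃CO⁻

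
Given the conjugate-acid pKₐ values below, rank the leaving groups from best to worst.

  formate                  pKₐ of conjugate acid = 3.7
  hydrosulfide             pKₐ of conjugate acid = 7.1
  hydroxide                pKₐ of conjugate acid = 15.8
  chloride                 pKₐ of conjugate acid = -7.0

Lower conjugate-acid pKₐ ⇒ weaker base ⇒ better leaving group.
Sorting by the given values: chloride (-7.0), formate (3.7), hydrosulfide (7.1), hydroxide (15.8).

chloride > formate > hydrosulfide > hydroxide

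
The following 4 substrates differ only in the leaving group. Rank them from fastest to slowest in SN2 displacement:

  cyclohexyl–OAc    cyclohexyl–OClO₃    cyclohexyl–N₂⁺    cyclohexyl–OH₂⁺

cyclohexyl–N₂⁺ > cyclohexyl–OClO₃ > cyclohexyl–OH₂⁺ > cyclohexyl–OAc

The skeletons are identical, so relative rate is governed entirely by leaving-group ability.
A good leaving group is a weak base: the lower the pKₐ of its conjugate acid, the more readily it departs.
cyclohexyl–N₂⁺ loses N₂: no meaningful conjugate acid; N₂ departs as an exceptionally stable neutral molecule
cyclohexyl–OClO₃ loses ClO₄⁻: pKₐ(HClO₄) ≈ -10
cyclohexyl–OH₂⁺ loses H₂O: pKₐ(H₃O⁺) ≈ -1.7
cyclohexyl–OAc loses AcO⁻: pKₐ(CH₃COOH) ≈ 4.8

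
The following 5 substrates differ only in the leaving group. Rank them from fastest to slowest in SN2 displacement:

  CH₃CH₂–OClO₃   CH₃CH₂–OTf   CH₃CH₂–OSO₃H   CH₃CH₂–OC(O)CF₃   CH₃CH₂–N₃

Same R in every case — rank the leaving groups.
A good leaving group is a weak base: the lower the pKₐ of its conjugate acid, the more readily it departs.
CH₃CH₂–OTf loses OTf⁻: pKₐ(CF₃SO₃H (triflic acid)) ≈ -14
CH₃CH₂–OClO₃ loses ClO₄⁻: pKₐ(HClO₄) ≈ -10
CH₃CH₂–OSO₃H loses HSO₄⁻: pKₐ(H₂SO₄) ≈ -3
CH₃CH₂–OC(O)CF₃ loses CF₃COO⁻: pKₐ(CF₃COOH) ≈ 0.2
CH₃CH₂–N₃ loses N₃⁻: pKₐ(HN₃) ≈ 4.7

CH₃CH₂–OTf > CH₃CH₂–OClO₃ > CH₃CH₂–OSO₃H > CH₃CH₂–OC(O)CF₃ > CH₃CH₂–N₃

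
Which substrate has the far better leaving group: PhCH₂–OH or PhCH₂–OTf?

From PhCH₂–OH the departing group would be OH⁻ (pKₐ(H₂O) ≈ 15.7). Strong base; essentially never leaves without prior activation.
From PhCH₂–OTf the leaving group is OTf⁻ (pKₐ(CF₃SO₃H (triflic acid)) ≈ -14). Charge spread over three oxygens and a CF₃ group; the premier leaving group in synthesis.
(In practice PhCH₂–OTf is made from PhCH₂–OH by treatment with Tf₂O / 2,6-lutidine, converting the hydroxyl into a triflate.)

PhCH₂–OTf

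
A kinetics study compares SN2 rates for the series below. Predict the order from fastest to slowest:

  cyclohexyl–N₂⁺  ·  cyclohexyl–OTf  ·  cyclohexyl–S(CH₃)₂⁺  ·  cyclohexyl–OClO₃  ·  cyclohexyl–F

cyclohexyl–N₂⁺ > cyclohexyl–OTf > cyclohexyl–OClO₃ > cyclohexyl–S(CH₃)₂⁺ > cyclohexyl–F

With the same alkyl group throughout, only the leaving group differentiates the rates.
Rank by basicity of the departing species: weakest base leaves most easily.
cyclohexyl–N₂⁺ loses N₂: no meaningful conjugate acid; N₂ departs as an exceptionally stable neutral molecule
cyclohexyl–OTf loses OTf⁻: pKₐ(CF₃SO₃H (triflic acid)) ≈ -14
cyclohexyl–OClO₃ loses ClO₄⁻: pKₐ(HClO₄) ≈ -10
cyclohexyl–S(CH₃)₂⁺ loses SR'₂: pKₐ(R'₂SH⁺) ≈ -7
cyclohexyl–F loses F⁻: pKₐ(HF) ≈ 3.2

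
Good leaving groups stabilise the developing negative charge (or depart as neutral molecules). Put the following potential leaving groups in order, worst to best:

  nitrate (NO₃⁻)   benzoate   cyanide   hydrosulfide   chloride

chloride: pKₐ(HCl) ≈ -7
nitrate (NO₃⁻): pKₐ(HNO₃) ≈ -1.3
benzoate: pKₐ(C₆H₅COOH) ≈ 4.2
hydrosulfide: pKₐ(H₂S) ≈ 7
cyanide: pKₐ(HCN) ≈ 9.2
The question asks for worst first, so the sequence is read in increasing leaving-group ability.

cyanide < hydrosulfide < benzoate < nitrate (NO₃⁻) < chloride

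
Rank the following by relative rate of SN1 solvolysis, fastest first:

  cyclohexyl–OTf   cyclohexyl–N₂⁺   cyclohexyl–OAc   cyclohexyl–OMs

cyclohexyl–N₂⁺ > cyclohexyl–OTf > cyclohexyl–OMs > cyclohexyl–OAc

Same R in every case — rank the leaving groups.
Rank by basicity of the departing species: weakest base leaves most easily.
cyclohexyl–N₂⁺ loses N₂: no meaningful conjugate acid; N₂ departs as an exceptionally stable neutral molecule
cyclohexyl–OTf loses OTf⁻: pKₐ(CF₃SO₃H (triflic acid)) ≈ -14
cyclohexyl–OMs loses OMs⁻: pKₐ(CH₃SO₃H (MsOH)) ≈ -1.9
cyclohexyl–OAc loses AcO⁻: pKₐ(CH₃COOH) ≈ 4.8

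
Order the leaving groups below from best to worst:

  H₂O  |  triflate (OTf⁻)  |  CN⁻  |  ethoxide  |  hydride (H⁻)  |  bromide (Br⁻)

triflate (OTf⁻) > bromide (Br⁻) > H₂O > CN⁻ > ethoxide > hydride (H⁻)

triflate (OTf⁻): pKₐ(CF₃SO₃H (triflic acid)) ≈ -14 — charge spread over three oxygens and a CF₃ group; the premier leaving group in synthesis
bromide (Br⁻): pKₐ(HBr) ≈ -9 — weak base; good leaving group
H₂O: pKₐ(H₃O⁺) ≈ -1.7
CN⁻: pKₐ(HCN) ≈ 9.2 — sp carbon stabilises the charge somewhat, but still a poor LG
ethoxide: pKₐ(CH₃CH₂OH) ≈ 16
hydride (H⁻): pKₐ(H₂) ≈ 36 — extremely strong base; leaves only in special hydride-transfer contexts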